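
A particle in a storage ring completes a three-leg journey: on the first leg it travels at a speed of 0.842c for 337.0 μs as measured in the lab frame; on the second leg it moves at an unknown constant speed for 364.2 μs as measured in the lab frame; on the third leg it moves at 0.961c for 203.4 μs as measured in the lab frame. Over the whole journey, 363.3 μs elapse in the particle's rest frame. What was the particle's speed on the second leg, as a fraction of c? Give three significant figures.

Leg 1: γ = 1/√(1 − 0.842²) = 1/√0.2910 = 1.854; τ_1 = 337.0/1.854 = 181.8 μs.
Leg 2: speed unknown; τ_2 = 364.2/γ_2.
Leg 3: γ = 1/√(1 − 0.961²) = 1/√0.07648 = 3.616; τ_3 = 203.4/3.616 = 56.25 μs.
Total proper time: 181.8 + τ_2 + 56.25 = 363.3, so τ_2 = 363.3 − 238.1 = 125.2 μs.
γ_2 = 364.2/125.2 = 2.908; β = √(1 − 1/γ²) = √0.8817.

β = 0.939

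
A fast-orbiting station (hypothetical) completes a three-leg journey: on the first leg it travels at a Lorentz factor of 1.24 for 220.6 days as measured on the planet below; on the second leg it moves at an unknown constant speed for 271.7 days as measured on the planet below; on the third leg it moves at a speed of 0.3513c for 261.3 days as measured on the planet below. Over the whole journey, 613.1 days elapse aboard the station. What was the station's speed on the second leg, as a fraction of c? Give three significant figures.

β = 0.713

Leg 1: γ = 1.24; τ_1 = 220.6/1.240 = 177.9 days.
Leg 2: speed unknown; τ_2 = 271.7/γ_2.
Leg 3: γ = 1/√(1 − 0.3513²) = 1/√0.8766 = 1.068; τ_3 = 261.3/1.068 = 244.6 days.
Total proper time: 177.9 + τ_2 + 244.6 = 613.1, so τ_2 = 613.1 − 422.5 = 190.6 days.
γ_2 = 271.7/190.6 = 1.426; β = √(1 − 1/γ²) = √0.5081.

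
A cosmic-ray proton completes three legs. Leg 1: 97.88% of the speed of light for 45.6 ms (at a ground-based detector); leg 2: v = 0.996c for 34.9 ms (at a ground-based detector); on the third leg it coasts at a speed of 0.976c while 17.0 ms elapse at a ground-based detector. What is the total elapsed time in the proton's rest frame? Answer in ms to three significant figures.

Leg 1: β = 0.9788; γ = 1/√(1 − 0.9788²) = 1/√0.04195 = 4.882; τ_1 = 45.6/4.882 = 9.340 ms.
Leg 2: γ = 1/√(1 − 0.996²) = 1/√0.007984 = 11.19; τ_2 = 34.9/11.19 = 3.118 ms.
Leg 3: γ = 1/√(1 − 0.976²) = 1/√0.04742 = 4.592; τ_3 = 17.0/4.592 = 3.702 ms.
Total: 9.340 + 3.118 + 3.702 ms.

τ = 16.2 ms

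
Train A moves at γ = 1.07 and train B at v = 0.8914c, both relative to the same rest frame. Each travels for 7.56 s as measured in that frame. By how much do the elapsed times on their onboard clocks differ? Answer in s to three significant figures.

|τ_A − τ_B| = 3.64 s

A: γ = 1.07; τ_A = 7.56/1.070 = 7.065 s.
B: γ = 1/√(1 − 0.8914²) = 1/√0.2054 = 2.206; τ_B = 7.56/2.206 = 3.426 s.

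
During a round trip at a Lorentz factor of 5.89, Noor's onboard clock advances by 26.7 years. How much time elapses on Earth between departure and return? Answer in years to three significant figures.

γ = 5.89
Earth-frame duration is the dilated interval: Δt = γτ = 5.890 × 26.7 years.

Δt = 157 years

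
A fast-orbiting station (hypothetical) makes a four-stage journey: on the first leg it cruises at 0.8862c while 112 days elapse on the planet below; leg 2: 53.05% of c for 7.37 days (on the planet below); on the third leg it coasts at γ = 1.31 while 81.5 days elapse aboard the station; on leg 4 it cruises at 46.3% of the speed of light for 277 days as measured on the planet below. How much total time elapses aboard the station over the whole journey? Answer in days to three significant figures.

Leg 1: γ = 1/√(1 − 0.8862²) = 1/√0.2146 = 2.158; τ_1 = 112/2.158 = 51.89 days.
Leg 2: β = 0.5305; γ = 1/√(1 − 0.5305²) = 1/√0.7186 = 1.180; τ_2 = 7.37/1.180 = 6.247 days.
Leg 3: 81.5 days is already measured aboard the station.
Leg 4: β = 0.463; γ = 1/√(1 − 0.463²) = 1/√0.7856 = 1.128; τ_4 = 277/1.128 = 245.5 days.
Total: 51.89 + 6.247 + 81.50 + 245.5 days.

τ = 385 days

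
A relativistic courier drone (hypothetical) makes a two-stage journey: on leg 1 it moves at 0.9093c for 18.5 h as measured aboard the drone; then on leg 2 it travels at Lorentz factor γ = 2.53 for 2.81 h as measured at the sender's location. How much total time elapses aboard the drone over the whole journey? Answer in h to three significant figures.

Leg 1: 18.5 h is already measured aboard the drone.
Leg 2: γ = 2.53; τ_2 = 2.81/2.530 = 1.111 h.
Total: 18.50 + 1.111 h.

τ = 19.6 h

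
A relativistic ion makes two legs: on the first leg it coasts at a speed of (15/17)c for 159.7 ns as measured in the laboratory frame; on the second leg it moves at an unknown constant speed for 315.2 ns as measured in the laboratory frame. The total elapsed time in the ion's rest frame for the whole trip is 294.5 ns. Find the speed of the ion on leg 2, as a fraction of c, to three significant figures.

β = 0.718

Leg 1: γ = 1/√(1 − (15/17)²) = 17/8 = 2.125; τ_1 = 159.7/2.125 = 75.15 ns.
Leg 2: speed unknown; τ_2 = 315.2/γ_2.
Total proper time: 75.15 + τ_2 = 294.5, so τ_2 = 294.5 − 75.15 = 219.3 ns.
γ_2 = 315.2/219.3 = 1.437; β = √(1 − 1/γ²) = √0.5157.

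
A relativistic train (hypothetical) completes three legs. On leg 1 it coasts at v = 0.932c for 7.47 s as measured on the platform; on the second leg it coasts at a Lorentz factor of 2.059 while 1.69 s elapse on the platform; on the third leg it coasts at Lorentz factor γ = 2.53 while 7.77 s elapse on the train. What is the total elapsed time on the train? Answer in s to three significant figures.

τ = 11.3 s

Leg 1: γ = 1/√(1 − 0.932²) = 1/√0.1314 = 2.759; τ_1 = 7.47/2.759 = 2.708 s.
Leg 2: γ = 2.059; τ_2 = 1.69/2.059 = 0.8208 s.
Leg 3: 7.77 s is already measured on the train.
Total: 2.708 + 0.8208 + 7.770 s.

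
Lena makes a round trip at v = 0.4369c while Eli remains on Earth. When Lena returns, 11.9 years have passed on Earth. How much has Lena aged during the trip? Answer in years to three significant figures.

τ = 10.7 years

γ = 1/√(1 − 0.4369²) = 1/√0.8091 = 1.112
Lena's clock measures proper time along the trip: τ = Δt/γ = 11.9/1.112 years.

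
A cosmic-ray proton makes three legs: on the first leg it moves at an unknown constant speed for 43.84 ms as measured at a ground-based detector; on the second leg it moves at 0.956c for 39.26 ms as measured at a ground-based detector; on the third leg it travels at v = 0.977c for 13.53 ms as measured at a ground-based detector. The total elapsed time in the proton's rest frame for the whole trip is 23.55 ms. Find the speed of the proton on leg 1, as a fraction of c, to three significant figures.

Leg 1: speed unknown; τ_1 = 43.84/γ_1.
Leg 2: γ = 1/√(1 − 0.956²) = 1/√0.08606 = 3.409; τ_2 = 39.26/3.409 = 11.52 ms.
Leg 3: γ = 1/√(1 − 0.977²) = 1/√0.04547 = 4.690; τ_3 = 13.53/4.690 = 2.885 ms.
Total proper time: τ_1 + 11.52 + 2.885 = 23.55, so τ_1 = 23.55 − 14.40 = 9.147 ms.
γ_1 = 43.84/9.147 = 4.793; β = √(1 − 1/γ²) = √0.9565.

β = 0.978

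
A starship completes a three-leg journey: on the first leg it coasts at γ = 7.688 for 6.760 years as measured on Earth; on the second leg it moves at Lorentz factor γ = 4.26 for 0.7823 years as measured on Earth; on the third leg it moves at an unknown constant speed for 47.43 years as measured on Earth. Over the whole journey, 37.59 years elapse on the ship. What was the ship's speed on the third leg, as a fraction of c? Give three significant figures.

β = 0.638

Leg 1: γ = 7.688; τ_1 = 6.760/7.688 = 0.8793 years.
Leg 2: γ = 4.26; τ_2 = 0.7823/4.260 = 0.1836 years.
Leg 3: speed unknown; τ_3 = 47.43/γ_3.
Total proper time: 0.8793 + 0.1836 + τ_3 = 37.59, so τ_3 = 37.59 − 1.063 = 36.53 years.
γ_3 = 47.43/36.53 = 1.298; β = √(1 − 1/γ²) = √0.4069.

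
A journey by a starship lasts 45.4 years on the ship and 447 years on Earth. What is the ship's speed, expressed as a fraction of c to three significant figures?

The proper time is measured on the ship (both events occur at the ship's location); Δt is measured on Earth. γ = Δt/τ = 447/45.4 = 9.846.
β = √(1 − 1/γ²) = √(1 − 0.01032) = √0.9897

β = 0.995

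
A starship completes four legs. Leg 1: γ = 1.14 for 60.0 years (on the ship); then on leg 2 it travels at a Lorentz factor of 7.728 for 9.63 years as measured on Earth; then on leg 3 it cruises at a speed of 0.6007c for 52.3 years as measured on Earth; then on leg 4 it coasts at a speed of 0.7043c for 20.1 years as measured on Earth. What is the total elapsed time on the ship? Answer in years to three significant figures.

τ = 117 years

Leg 1: 60.0 years is already measured on the ship.
Leg 2: γ = 7.728; τ_2 = 9.63/7.728 = 1.246 years.
Leg 3: γ = 1/√(1 − 0.6007²) = 1/√0.6392 = 1.251; τ_3 = 52.3/1.251 = 41.81 years.
Leg 4: γ = 1/√(1 − 0.7043²) = 1/√0.5040 = 1.409; τ_4 = 20.1/1.409 = 14.27 years.
Total: 60.00 + 1.246 + 41.81 + 14.27 years.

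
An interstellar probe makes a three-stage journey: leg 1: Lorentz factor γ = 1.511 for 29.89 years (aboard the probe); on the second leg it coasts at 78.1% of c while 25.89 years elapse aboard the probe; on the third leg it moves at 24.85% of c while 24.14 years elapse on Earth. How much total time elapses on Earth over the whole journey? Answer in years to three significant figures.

Δt = 111 years

Leg 1: γ = 1.511; Δt_1 = 1.511 × 29.89 = 45.16 years.
Leg 2: β = 0.781; γ = 1/√(1 − 0.781²) = 1/√0.3900 = 1.601; Δt_2 = 1.601 × 25.89 = 41.46 years.
Leg 3: 24.14 years is already measured on Earth.
Total: 45.16 + 41.46 + 24.14 years.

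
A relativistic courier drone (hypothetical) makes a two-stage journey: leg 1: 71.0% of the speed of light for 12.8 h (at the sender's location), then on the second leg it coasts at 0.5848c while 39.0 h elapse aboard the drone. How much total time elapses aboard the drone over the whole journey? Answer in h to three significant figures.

Leg 1: β = 0.710; γ = 1/√(1 − 0.710²) = 1/√0.4959 = 1.420; τ_1 = 12.8/1.420 = 9.014 h.
Leg 2: 39.0 h is already measured aboard the drone.
Total: 9.014 + 39.00 h.

τ = 48.0 h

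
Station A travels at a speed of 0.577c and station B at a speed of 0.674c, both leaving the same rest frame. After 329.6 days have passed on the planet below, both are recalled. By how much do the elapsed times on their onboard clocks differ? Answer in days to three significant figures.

A: γ = 1/√(1 − 0.577²) = 1/√0.6671 = 1.224; τ_A = 329.6/1.224 = 269.2 days.
B: γ = 1/√(1 − 0.674²) = 1/√0.5457 = 1.354; τ_B = 329.6/1.354 = 243.5 days.

|τ_A − τ_B| = 25.7 days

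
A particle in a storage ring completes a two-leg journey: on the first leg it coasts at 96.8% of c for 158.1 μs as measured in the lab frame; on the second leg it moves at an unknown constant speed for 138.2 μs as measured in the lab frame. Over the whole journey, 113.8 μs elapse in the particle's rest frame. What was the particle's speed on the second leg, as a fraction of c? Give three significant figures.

β = 0.844

Leg 1: β = 0.968; γ = 1/√(1 − 0.968²) = 1/√0.06298 = 3.985; τ_1 = 158.1/3.985 = 39.68 μs.
Leg 2: speed unknown; τ_2 = 138.2/γ_2.
Total proper time: 39.68 + τ_2 = 113.8, so τ_2 = 113.8 − 39.68 = 74.12 μs.
γ_2 = 138.2/74.12 = 1.864; β = √(1 − 1/γ²) = √0.7123.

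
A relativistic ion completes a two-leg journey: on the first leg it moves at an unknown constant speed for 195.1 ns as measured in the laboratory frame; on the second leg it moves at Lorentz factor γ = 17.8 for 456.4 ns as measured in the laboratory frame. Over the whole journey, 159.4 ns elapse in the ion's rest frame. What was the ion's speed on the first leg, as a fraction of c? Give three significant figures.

β = 0.728

Leg 1: speed unknown; τ_1 = 195.1/γ_1.
Leg 2: γ = 17.8; τ_2 = 456.4/17.80 = 25.64 ns.
Total proper time: τ_1 + 25.64 = 159.4, so τ_1 = 159.4 − 25.64 = 133.8 ns.
γ_1 = 195.1/133.8 = 1.459; β = √(1 − 1/γ²) = √0.5300.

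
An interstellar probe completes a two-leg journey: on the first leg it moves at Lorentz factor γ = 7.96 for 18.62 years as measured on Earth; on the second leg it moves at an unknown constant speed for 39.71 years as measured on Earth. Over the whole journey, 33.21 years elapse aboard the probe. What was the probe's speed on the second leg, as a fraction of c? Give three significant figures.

β = 0.629

Leg 1: γ = 7.96; τ_1 = 18.62/7.960 = 2.339 years.
Leg 2: speed unknown; τ_2 = 39.71/γ_2.
Total proper time: 2.339 + τ_2 = 33.21, so τ_2 = 33.21 − 2.339 = 30.87 years.
γ_2 = 39.71/30.87 = 1.286; β = √(1 − 1/γ²) = √0.3956.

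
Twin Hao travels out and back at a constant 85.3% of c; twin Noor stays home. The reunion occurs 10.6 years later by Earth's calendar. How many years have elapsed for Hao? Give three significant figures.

β = 0.853; γ = 1/√(1 − 0.853²) = 1/√0.2724 = 1.916
Hao's clock measures proper time along the trip: τ = Δt/γ = 10.6/1.916 years.

τ = 5.53 years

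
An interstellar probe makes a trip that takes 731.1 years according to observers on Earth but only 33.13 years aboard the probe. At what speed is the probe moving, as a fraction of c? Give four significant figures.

v = 0.9990c

The proper time is measured aboard the probe (both events occur at the probe's location); Δt is measured on Earth. γ = Δt/τ = 731.1/33.13 = 22.07.
β = √(1 − 1/γ²) = √(1 − 0.002053) = √0.9979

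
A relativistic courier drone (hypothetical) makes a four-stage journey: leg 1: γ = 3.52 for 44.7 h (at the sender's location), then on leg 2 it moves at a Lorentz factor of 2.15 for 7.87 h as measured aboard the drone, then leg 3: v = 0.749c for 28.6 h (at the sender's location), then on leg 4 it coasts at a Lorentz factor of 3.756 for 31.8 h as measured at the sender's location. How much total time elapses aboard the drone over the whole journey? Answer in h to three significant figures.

Leg 1: γ = 3.52; τ_1 = 44.7/3.520 = 12.70 h.
Leg 2: 7.87 h is already measured aboard the drone.
Leg 3: γ = 1/√(1 − 0.749²) = 1/√0.4390 = 1.509; τ_3 = 28.6/1.509 = 18.95 h.
Leg 4: γ = 3.756; τ_4 = 31.8/3.756 = 8.466 h.
Total: 12.70 + 7.870 + 18.95 + 8.466 h.

τ = 48.0 h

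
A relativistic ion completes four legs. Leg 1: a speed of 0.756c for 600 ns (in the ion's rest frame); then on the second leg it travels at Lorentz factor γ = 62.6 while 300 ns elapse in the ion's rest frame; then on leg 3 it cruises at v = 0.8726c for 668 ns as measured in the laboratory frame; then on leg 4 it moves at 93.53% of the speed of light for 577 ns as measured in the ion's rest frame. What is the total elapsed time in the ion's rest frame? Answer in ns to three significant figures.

Leg 1: 600 ns is already measured in the ion's rest frame.
Leg 2: 300 ns is already measured in the ion's rest frame.
Leg 3: γ = 1/√(1 − 0.8726²) = 1/√0.2386 = 2.047; τ_3 = 668/2.047 = 326.3 ns.
Leg 4: 577 ns is already measured in the ion's rest frame.
Total: 600.0 + 300.0 + 326.3 + 577.0 ns.

τ = 1800 ns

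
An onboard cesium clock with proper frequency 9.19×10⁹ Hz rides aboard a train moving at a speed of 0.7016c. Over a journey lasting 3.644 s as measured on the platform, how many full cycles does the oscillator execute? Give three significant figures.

N = 2.39×10¹⁰

γ = 1/√(1 − 0.7016²) = 1/√0.5078 = 1.403
The oscillator's own cycle count is N = f × τ where τ is the proper time on the train. τ = Δt/γ = 3.644/1.403 = 2.597 s = 2.597×10⁰ s.
N = 9.19×10⁹ × 2.597×10⁰ = 2.386×10¹⁰.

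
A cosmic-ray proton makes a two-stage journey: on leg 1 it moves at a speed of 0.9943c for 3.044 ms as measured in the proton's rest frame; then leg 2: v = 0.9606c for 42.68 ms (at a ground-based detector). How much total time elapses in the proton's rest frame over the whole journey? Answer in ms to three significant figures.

Leg 1: 3.044 ms is already measured in the proton's rest frame.
Leg 2: γ = 1/√(1 − 0.9606²) = 1/√0.07725 = 3.598; τ_2 = 42.68/3.598 = 11.86 ms.
Total: 3.044 + 11.86 ms.

τ = 14.9 ms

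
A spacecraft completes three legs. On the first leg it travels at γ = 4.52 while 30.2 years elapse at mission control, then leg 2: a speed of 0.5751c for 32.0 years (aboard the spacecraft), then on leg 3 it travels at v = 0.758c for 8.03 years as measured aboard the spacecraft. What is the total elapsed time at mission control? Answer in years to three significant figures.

Δt = 81.6 years

Leg 1: 30.2 years is already measured at mission control.
Leg 2: γ = 1/√(1 − 0.5751²) = 1/√0.6693 = 1.222; Δt_2 = 1.222 × 32.0 = 39.12 years.
Leg 3: γ = 1/√(1 − 0.758²) = 1/√0.4254 = 1.533; Δt_3 = 1.533 × 8.03 = 12.31 years.
Total: 30.20 + 39.12 + 12.31 years.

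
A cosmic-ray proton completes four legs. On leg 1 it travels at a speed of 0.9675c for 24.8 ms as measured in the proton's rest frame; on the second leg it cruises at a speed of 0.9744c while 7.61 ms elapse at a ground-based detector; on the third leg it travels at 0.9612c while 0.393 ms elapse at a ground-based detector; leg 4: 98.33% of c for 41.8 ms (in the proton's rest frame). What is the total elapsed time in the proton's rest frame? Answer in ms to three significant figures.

τ = 68.4 ms

Leg 1: 24.8 ms is already measured in the proton's rest frame.
Leg 2: γ = 1/√(1 − 0.9744²) = 1/√0.05054 = 4.448; τ_2 = 7.61/4.448 = 1.711 ms.
Leg 3: γ = 1/√(1 − 0.9612²) = 1/√0.07609 = 3.625; τ_3 = 0.393/3.625 = 0.1084 ms.
Leg 4: 41.8 ms is already measured in the proton's rest frame.
Total: 24.80 + 1.711 + 0.1084 + 41.80 ms.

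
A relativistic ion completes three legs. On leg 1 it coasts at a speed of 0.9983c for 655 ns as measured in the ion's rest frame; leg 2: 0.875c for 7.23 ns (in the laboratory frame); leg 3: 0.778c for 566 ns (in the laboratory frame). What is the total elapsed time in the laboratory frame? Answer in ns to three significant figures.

Leg 1: γ = 1/√(1 − 0.9983²) = 1/√0.003397 = 17.16; Δt_1 = 17.16 × 655 = 1.124×10⁴ ns.
Leg 2: 7.23 ns is already measured in the laboratory frame.
Leg 3: 566 ns is already measured in the laboratory frame.
Total: 1.124×10⁴ + 7.230 + 566.0 ns.

Δt = 1.18×10⁴ ns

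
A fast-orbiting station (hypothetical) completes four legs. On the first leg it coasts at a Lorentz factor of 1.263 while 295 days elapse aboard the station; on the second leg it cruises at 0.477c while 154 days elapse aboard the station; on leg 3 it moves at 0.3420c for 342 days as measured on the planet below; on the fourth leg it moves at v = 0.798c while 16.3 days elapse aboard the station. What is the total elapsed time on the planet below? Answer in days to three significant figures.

Leg 1: γ = 1.263; Δt_1 = 1.263 × 295 = 372.6 days.
Leg 2: γ = 1/√(1 − 0.477²) = 1/√0.7725 = 1.138; Δt_2 = 1.138 × 154 = 175.2 days.
Leg 3: 342 days is already measured on the planet below.
Leg 4: γ = 1/√(1 − 0.798²) = 1/√0.3632 = 1.659; Δt_4 = 1.659 × 16.3 = 27.05 days.
Total: 372.6 + 175.2 + 342.0 + 27.05 days.

Δt = 917 days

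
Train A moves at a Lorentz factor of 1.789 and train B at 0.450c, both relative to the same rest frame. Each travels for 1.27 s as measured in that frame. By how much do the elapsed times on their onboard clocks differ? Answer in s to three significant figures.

A: γ = 1.789; τ_A = 1.27/1.789 = 0.7099 s.
B: γ = 1/√(1 − 0.450²) = 1/√0.7975 = 1.120; τ_B = 1.27/1.120 = 1.134 s.

|τ_A − τ_B| = 0.424 s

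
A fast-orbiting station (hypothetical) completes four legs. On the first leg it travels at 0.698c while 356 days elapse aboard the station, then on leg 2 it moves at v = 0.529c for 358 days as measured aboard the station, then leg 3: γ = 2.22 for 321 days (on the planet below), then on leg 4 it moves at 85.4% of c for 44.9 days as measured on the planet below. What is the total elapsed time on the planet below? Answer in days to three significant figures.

Leg 1: γ = 1/√(1 − 0.698²) = 1/√0.5128 = 1.396; Δt_1 = 1.396 × 356 = 497.1 days.
Leg 2: γ = 1/√(1 − 0.529²) = 1/√0.7202 = 1.178; Δt_2 = 1.178 × 358 = 421.9 days.
Leg 3: 321 days is already measured on the planet below.
Leg 4: 44.9 days is already measured on the planet below.
Total: 497.1 + 421.9 + 321.0 + 44.90 days.

Δt = 1280 days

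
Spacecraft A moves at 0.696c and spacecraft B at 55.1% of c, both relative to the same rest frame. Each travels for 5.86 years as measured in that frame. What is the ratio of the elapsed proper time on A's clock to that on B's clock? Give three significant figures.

τ_A/τ_B = 0.860

A: γ = 1/√(1 − 0.696²) = 1/√0.5156 = 1.393. B: β = 0.551; γ = 1/√(1 − 0.551²) = 1/√0.6964 = 1.198.
τ_A/τ_B = γ_B/γ_A = 1.198/1.393 = 0.8604, so τ_A/τ_B = 0.8604.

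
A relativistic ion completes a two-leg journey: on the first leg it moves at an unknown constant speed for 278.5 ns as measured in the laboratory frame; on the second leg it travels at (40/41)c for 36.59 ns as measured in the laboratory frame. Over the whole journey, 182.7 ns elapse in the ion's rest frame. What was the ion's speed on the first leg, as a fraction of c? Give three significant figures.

β = 0.779

Leg 1: speed unknown; τ_1 = 278.5/γ_1.
Leg 2: γ = 1/√(1 − (40/41)²) = 41/9 ≈ 4.556; τ_2 = 36.59/4.556 = 8.032 ns.
Total proper time: τ_1 + 8.032 = 182.7, so τ_1 = 182.7 − 8.032 = 174.7 ns.
γ_1 = 278.5/174.7 = 1.594; β = √(1 − 1/γ²) = √0.6067.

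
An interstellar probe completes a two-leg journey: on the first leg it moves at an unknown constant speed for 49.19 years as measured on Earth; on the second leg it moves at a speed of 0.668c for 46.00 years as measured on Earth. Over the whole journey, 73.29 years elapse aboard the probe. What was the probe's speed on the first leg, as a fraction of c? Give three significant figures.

β = 0.608

Leg 1: speed unknown; τ_1 = 49.19/γ_1.
Leg 2: γ = 1/√(1 − 0.668²) = 1/√0.5538 = 1.344; τ_2 = 46.00/1.344 = 34.23 years.
Total proper time: τ_1 + 34.23 = 73.29, so τ_1 = 73.29 − 34.23 = 39.06 years.
γ_1 = 49.19/39.06 = 1.259; β = √(1 − 1/γ²) = √0.3695.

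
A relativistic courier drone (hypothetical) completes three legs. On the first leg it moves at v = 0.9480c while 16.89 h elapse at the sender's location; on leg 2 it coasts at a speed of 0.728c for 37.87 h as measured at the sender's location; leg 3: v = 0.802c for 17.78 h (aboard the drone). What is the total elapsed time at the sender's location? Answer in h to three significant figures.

Δt = 84.5 h

Leg 1: 16.89 h is already measured at the sender's location.
Leg 2: 37.87 h is already measured at the sender's location.
Leg 3: γ = 1/√(1 − 0.802²) = 1/√0.3568 = 1.674; Δt_3 = 1.674 × 17.78 = 29.77 h.
Total: 16.89 + 37.87 + 29.77 h.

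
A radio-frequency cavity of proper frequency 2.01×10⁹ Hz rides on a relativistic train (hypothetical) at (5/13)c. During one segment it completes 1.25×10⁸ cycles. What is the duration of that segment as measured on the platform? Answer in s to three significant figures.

Δt = 0.0674 s

γ = 1/√(1 − (5/13)²) = 13/12 ≈ 1.083
Proper time for N cycles: τ = N/f = 1.25×10⁸/(2.01×10⁹) = 6.219×10⁻² s = 0.06219 s.
Lab-frame duration Δt = γτ = 1.083 × 0.06219 = 0.06737 s.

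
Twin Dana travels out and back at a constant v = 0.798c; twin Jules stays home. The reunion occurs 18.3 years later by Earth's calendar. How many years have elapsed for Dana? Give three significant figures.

τ = 11.0 years

γ = 1/√(1 − 0.798²) = 1/√0.3632 = 1.659
Dana's clock measures proper time along the trip: τ = Δt/γ = 18.3/1.659 years.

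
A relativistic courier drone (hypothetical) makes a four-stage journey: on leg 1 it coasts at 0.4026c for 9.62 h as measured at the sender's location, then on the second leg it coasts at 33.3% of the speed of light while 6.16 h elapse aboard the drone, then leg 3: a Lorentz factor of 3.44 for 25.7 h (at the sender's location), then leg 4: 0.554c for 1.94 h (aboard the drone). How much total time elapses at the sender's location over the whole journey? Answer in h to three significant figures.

Leg 1: 9.62 h is already measured at the sender's location.
Leg 2: β = 0.333; γ = 1/√(1 − 0.333²) = 1/√0.8891 = 1.061; Δt_2 = 1.061 × 6.16 = 6.533 h.
Leg 3: 25.7 h is already measured at the sender's location.
Leg 4: γ = 1/√(1 − 0.554²) = 1/√0.6931 = 1.201; Δt_4 = 1.201 × 1.94 = 2.330 h.
Total: 9.620 + 6.533 + 25.70 + 2.330 h.

Δt = 44.2 h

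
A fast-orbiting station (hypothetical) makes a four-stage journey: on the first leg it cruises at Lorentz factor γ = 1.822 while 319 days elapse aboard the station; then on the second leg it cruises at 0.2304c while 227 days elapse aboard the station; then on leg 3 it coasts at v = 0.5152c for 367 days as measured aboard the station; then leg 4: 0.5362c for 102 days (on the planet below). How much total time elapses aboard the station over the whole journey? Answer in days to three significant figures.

Leg 1: 319 days is already measured aboard the station.
Leg 2: 227 days is already measured aboard the station.
Leg 3: 367 days is already measured aboard the station.
Leg 4: γ = 1/√(1 − 0.5362²) = 1/√0.7125 = 1.185; τ_4 = 102/1.185 = 86.10 days.
Total: 319.0 + 227.0 + 367.0 + 86.10 days.

τ = 999 days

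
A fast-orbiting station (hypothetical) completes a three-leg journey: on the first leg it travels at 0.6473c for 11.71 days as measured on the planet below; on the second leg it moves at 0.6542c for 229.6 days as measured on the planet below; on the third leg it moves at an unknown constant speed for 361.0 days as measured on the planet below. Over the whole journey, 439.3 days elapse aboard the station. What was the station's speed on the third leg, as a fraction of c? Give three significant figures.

Leg 1: γ = 1/√(1 − 0.6473²) = 1/√0.5810 = 1.312; τ_1 = 11.71/1.312 = 8.926 days.
Leg 2: γ = 1/√(1 − 0.6542²) = 1/√0.5720 = 1.322; τ_2 = 229.6/1.322 = 173.7 days.
Leg 3: speed unknown; τ_3 = 361.0/γ_3.
Total proper time: 8.926 + 173.7 + τ_3 = 439.3, so τ_3 = 439.3 − 182.6 = 256.7 days.
γ_3 = 361.0/256.7 = 1.406; β = √(1 − 1/γ²) = √0.4943.

β = 0.703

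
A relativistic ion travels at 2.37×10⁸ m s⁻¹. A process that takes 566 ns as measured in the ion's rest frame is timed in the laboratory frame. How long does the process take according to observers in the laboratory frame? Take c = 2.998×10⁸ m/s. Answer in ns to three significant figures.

β = 2.37×10⁸/2.998×10⁸ = 0.7905; γ = 1/√(1 − 0.7905²) = 1.633
The interval measured in the ion's rest frame is the proper time (both events occur at the same place in that frame); the lab-frame interval is Δt = γτ = 1.633 × 566 ns.

Δt = 924 ns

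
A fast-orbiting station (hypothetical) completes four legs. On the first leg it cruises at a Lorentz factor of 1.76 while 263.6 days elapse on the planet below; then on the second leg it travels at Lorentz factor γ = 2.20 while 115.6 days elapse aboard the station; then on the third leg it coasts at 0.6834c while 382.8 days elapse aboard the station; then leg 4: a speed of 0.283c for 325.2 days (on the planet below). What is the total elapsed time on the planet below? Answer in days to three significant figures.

Leg 1: 263.6 days is already measured on the planet below.
Leg 2: γ = 2.20; Δt_2 = 2.200 × 115.6 = 254.3 days.
Leg 3: γ = 1/√(1 − 0.6834²) = 1/√0.5330 = 1.370; Δt_3 = 1.370 × 382.8 = 524.4 days.
Leg 4: 325.2 days is already measured on the planet below.
Total: 263.6 + 254.3 + 524.4 + 325.2 days.

Δt = 1370 days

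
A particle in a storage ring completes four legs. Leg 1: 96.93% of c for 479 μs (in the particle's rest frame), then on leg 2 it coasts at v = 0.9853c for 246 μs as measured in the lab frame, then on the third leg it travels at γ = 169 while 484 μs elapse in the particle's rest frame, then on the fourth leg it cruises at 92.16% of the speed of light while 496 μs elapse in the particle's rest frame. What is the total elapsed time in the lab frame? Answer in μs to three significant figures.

Δt = 8.53×10⁴ μs

Leg 1: β = 0.9693; γ = 1/√(1 − 0.9693²) = 1/√0.06046 = 4.067; Δt_1 = 4.067 × 479 = 1948 μs.
Leg 2: 246 μs is already measured in the lab frame.
Leg 3: γ = 169; Δt_3 = 169.0 × 484 = 8.180×10⁴ μs.
Leg 4: β = 0.9216; γ = 1/√(1 − 0.9216²) = 1/√0.1507 = 2.576; Δt_4 = 2.576 × 496 = 1278 μs.
Total: 1948 + 246.0 + 8.180×10⁴ + 1278 μs.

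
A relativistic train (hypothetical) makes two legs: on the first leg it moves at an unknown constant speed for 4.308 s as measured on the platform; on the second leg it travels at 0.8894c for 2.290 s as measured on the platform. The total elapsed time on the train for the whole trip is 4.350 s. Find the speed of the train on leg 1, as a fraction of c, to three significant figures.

Leg 1: speed unknown; τ_1 = 4.308/γ_1.
Leg 2: γ = 1/√(1 − 0.8894²) = 1/√0.2090 = 2.188; τ_2 = 2.290/2.188 = 1.047 s.
Total proper time: τ_1 + 1.047 = 4.350, so τ_1 = 4.350 − 1.047 = 3.303 s.
γ_1 = 4.308/3.303 = 1.304; β = √(1 − 1/γ²) = √0.4121.

β = 0.642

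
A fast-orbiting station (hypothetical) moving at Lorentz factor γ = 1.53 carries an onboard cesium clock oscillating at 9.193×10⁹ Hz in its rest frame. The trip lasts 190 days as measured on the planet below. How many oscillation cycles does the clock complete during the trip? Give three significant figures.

γ = 1.53
The oscillator's own cycle count is N = f × τ where τ is the proper time aboard the station. τ = Δt/γ = 190/1.530 = 124.2 days = 1.073×10⁷ s.
N = 9.193×10⁹ × 1.073×10⁷ = 9.864×10¹⁶.

N = 9.86×10¹⁶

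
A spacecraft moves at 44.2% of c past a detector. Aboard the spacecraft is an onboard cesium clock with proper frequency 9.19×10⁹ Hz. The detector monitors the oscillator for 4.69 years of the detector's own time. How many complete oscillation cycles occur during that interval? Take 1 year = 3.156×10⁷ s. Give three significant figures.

β = 0.442; γ = 1/√(1 − 0.442²) = 1/√0.8046 = 1.115
During 4.69 years of lab time, the oscillator's proper time advances by τ = Δt/γ = 4.69/1.115 = 4.207 years = 1.328×10⁸ s.
N = f × τ = 9.19×10⁹ × 1.328×10⁸ = 1.220×10¹⁸.

N = 1.22×10¹⁸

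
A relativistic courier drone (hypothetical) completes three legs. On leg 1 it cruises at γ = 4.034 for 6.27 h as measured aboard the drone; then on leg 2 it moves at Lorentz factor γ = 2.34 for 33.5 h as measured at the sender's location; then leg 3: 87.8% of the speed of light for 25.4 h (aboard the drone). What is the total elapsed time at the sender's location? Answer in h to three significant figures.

Δt = 112 h

Leg 1: γ = 4.034; Δt_1 = 4.034 × 6.27 = 25.29 h.
Leg 2: 33.5 h is already measured at the sender's location.
Leg 3: β = 0.878; γ = 1/√(1 − 0.878²) = 1/√0.2291 = 2.089; Δt_3 = 2.089 × 25.4 = 53.06 h.
Total: 25.29 + 33.50 + 53.06 h.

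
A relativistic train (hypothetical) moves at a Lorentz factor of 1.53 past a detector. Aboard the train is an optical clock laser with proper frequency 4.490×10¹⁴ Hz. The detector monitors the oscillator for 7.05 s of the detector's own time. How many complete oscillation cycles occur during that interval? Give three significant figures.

N = 2.07×10¹⁵

γ = 1.53
During 7.05 s of lab time, the oscillator's proper time advances by τ = Δt/γ = 7.05/1.530 = 4.608 s = 4.608×10⁰ s.
N = f × τ = 4.490×10¹⁴ × 4.608×10⁰ = 2.069×10¹⁵.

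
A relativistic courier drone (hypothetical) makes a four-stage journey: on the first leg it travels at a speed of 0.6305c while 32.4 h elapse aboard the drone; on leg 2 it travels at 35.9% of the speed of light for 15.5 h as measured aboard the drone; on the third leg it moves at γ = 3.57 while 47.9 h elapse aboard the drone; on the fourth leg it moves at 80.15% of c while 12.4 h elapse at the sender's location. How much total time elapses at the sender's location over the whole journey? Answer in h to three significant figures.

Δt = 242 h

Leg 1: γ = 1/√(1 − 0.6305²) = 1/√0.6025 = 1.288; Δt_1 = 1.288 × 32.4 = 41.74 h.
Leg 2: β = 0.359; γ = 1/√(1 − 0.359²) = 1/√0.8711 = 1.071; Δt_2 = 1.071 × 15.5 = 16.61 h.
Leg 3: γ = 3.57; Δt_3 = 3.570 × 47.9 = 171.0 h.
Leg 4: 12.4 h is already measured at the sender's location.
Total: 41.74 + 16.61 + 171.0 + 12.40 h.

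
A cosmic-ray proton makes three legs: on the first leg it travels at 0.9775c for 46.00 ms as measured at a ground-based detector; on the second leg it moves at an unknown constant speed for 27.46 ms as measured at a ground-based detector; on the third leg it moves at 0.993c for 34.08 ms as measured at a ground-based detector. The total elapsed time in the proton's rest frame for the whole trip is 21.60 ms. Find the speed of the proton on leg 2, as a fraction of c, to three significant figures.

Leg 1: γ = 1/√(1 − 0.9775²) = 1/√0.04449 = 4.741; τ_1 = 46.00/4.741 = 9.703 ms.
Leg 2: speed unknown; τ_2 = 27.46/γ_2.
Leg 3: γ = 1/√(1 − 0.993²) = 1/√0.01395 = 8.466; τ_3 = 34.08/8.466 = 4.025 ms.
Total proper time: 9.703 + τ_2 + 4.025 = 21.60, so τ_2 = 21.60 − 13.73 = 7.872 ms.
γ_2 = 27.46/7.872 = 3.488; β = √(1 − 1/γ²) = √0.9178.

β = 0.958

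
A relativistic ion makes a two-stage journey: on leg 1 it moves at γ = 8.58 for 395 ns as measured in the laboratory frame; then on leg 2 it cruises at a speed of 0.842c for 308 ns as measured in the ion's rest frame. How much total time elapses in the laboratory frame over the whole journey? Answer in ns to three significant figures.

Leg 1: 395 ns is already measured in the laboratory frame.
Leg 2: γ = 1/√(1 − 0.842²) = 1/√0.2910 = 1.854; Δt_2 = 1.854 × 308 = 570.9 ns.
Total: 395.0 + 570.9 ns.

Δt = 966 ns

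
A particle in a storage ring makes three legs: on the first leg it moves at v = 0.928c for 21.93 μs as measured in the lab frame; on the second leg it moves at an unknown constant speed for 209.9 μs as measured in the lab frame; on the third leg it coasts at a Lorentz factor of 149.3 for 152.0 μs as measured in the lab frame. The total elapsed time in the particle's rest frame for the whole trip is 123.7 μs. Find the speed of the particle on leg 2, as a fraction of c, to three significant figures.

β = 0.838

Leg 1: γ = 1/√(1 − 0.928²) = 1/√0.1388 = 2.684; τ_1 = 21.93/2.684 = 8.171 μs.
Leg 2: speed unknown; τ_2 = 209.9/γ_2.
Leg 3: γ = 149.3; τ_3 = 152.0/149.3 = 1.018 μs.
Total proper time: 8.171 + τ_2 + 1.018 = 123.7, so τ_2 = 123.7 − 9.189 = 114.5 μs.
γ_2 = 209.9/114.5 = 1.833; β = √(1 − 1/γ²) = √0.7024.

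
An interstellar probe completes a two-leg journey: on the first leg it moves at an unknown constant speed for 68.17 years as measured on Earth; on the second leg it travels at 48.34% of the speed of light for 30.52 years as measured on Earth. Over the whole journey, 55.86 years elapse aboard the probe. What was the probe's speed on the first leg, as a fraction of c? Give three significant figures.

β = 0.904

Leg 1: speed unknown; τ_1 = 68.17/γ_1.
Leg 2: β = 0.4834; γ = 1/√(1 − 0.4834²) = 1/√0.7663 = 1.142; τ_2 = 30.52/1.142 = 26.72 years.
Total proper time: τ_1 + 26.72 = 55.86, so τ_1 = 55.86 − 26.72 = 29.14 years.
γ_1 = 68.17/29.14 = 2.339; β = √(1 − 1/γ²) = √0.8172.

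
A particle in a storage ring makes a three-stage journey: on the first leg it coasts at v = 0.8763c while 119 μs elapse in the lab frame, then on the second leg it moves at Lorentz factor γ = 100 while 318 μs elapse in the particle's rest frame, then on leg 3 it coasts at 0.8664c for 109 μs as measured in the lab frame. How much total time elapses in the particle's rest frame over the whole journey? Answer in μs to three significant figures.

Leg 1: γ = 1/√(1 − 0.8763²) = 1/√0.2321 = 2.076; τ_1 = 119/2.076 = 57.33 μs.
Leg 2: 318 μs is already measured in the particle's rest frame.
Leg 3: γ = 1/√(1 − 0.8664²) = 1/√0.2494 = 2.003; τ_3 = 109/2.003 = 54.43 μs.
Total: 57.33 + 318.0 + 54.43 μs.

τ = 430 μs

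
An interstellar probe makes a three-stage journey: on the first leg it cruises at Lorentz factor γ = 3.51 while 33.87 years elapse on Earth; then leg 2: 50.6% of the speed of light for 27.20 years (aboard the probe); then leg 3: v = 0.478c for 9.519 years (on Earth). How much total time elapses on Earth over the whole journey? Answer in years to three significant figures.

Δt = 74.9 years

Leg 1: 33.87 years is already measured on Earth.
Leg 2: β = 0.506; γ = 1/√(1 − 0.506²) = 1/√0.7440 = 1.159; Δt_2 = 1.159 × 27.20 = 31.54 years.
Leg 3: 9.519 years is already measured on Earth.
Total: 33.87 + 31.54 + 9.519 years.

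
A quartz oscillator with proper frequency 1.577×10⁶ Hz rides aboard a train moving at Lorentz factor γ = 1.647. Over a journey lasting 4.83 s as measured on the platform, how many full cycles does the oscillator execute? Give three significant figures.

γ = 1.647
The oscillator's own cycle count is N = f × τ where τ is the proper time on the train. τ = Δt/γ = 4.83/1.647 = 2.933 s = 2.933×10⁰ s.
N = 1.577×10⁶ × 2.933×10⁰ = 4.625×10⁶.

N = 4.62×10⁶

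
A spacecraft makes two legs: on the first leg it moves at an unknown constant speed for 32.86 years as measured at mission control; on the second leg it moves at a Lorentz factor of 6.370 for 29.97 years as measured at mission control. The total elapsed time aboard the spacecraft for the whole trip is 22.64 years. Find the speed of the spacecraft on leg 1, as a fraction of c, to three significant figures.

Leg 1: speed unknown; τ_1 = 32.86/γ_1.
Leg 2: γ = 6.370; τ_2 = 29.97/6.370 = 4.705 years.
Total proper time: τ_1 + 4.705 = 22.64, so τ_1 = 22.64 − 4.705 = 17.94 years.
γ_1 = 32.86/17.94 = 1.832; β = √(1 − 1/γ²) = √0.7021.

β = 0.838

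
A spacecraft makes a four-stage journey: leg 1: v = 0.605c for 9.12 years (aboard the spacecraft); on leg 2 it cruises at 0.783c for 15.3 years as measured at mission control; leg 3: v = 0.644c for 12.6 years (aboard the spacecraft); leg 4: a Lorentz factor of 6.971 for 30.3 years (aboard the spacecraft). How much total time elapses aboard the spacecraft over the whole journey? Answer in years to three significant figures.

Leg 1: 9.12 years is already measured aboard the spacecraft.
Leg 2: γ = 1/√(1 − 0.783²) = 1/√0.3869 = 1.608; τ_2 = 15.3/1.608 = 9.517 years.
Leg 3: 12.6 years is already measured aboard the spacecraft.
Leg 4: 30.3 years is already measured aboard the spacecraft.
Total: 9.120 + 9.517 + 12.60 + 30.30 years.

τ = 61.5 years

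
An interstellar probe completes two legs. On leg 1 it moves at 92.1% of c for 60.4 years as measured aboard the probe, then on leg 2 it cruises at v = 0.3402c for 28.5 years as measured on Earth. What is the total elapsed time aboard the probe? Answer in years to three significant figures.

τ = 87.2 years

Leg 1: 60.4 years is already measured aboard the probe.
Leg 2: γ = 1/√(1 − 0.3402²) = 1/√0.8843 = 1.063; τ_2 = 28.5/1.063 = 26.80 years.
Total: 60.40 + 26.80 years.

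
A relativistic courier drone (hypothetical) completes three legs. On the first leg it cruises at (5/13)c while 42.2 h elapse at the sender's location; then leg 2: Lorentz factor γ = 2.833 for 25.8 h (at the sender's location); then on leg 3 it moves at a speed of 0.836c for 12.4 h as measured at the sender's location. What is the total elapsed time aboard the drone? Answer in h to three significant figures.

Leg 1: γ = 1/√(1 − (5/13)²) = 13/12 ≈ 1.083; τ_1 = 42.2/1.083 = 38.95 h.
Leg 2: γ = 2.833; τ_2 = 25.8/2.833 = 9.107 h.
Leg 3: γ = 1/√(1 − 0.836²) = 1/√0.3011 = 1.822; τ_3 = 12.4/1.822 = 6.804 h.
Total: 38.95 + 9.107 + 6.804 h.

τ = 54.9 h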